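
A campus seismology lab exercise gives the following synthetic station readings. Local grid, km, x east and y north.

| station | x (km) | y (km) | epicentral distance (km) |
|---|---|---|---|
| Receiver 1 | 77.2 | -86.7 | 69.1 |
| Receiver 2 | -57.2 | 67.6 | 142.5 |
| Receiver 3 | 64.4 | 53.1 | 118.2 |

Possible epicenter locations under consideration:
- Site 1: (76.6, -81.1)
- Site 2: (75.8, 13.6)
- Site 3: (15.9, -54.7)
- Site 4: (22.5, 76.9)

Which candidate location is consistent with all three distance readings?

Site 3

For each candidate, compare |candidate − station| to the reported distance:
Site 1: residuals Receiver 1 63.5, Receiver 2 57.5, Receiver 3 16.6 → max 63.5 km
Site 2: residuals Receiver 1 31.2, Receiver 2 1.0, Receiver 3 77.1 → max 77.1 km
Site 3: residuals Receiver 1 0.0, Receiver 2 0.0, Receiver 3 0.0 → max 0.0 km
Site 4: residuals Receiver 1 103.4, Receiver 2 62.3, Receiver 3 70.0 → max 103.4 km
Only Site 3 has all residuals ≈ 0.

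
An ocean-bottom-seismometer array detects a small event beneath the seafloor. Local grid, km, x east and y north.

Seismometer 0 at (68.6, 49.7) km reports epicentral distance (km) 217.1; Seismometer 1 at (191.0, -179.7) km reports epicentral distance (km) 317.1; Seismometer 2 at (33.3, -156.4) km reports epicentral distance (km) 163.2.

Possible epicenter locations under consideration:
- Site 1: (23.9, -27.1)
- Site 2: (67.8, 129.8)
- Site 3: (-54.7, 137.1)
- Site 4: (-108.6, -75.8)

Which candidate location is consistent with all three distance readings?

Site 4

For each candidate, compare |candidate − station| to the reported distance:
Site 1: residuals Seismometer 0 128.2, Seismometer 1 90.8, Seismometer 2 33.6 → max 128.2 km
Site 2: residuals Seismometer 0 137.0, Seismometer 1 16.0, Seismometer 2 125.1 → max 137.0 km
Site 3: residuals Seismometer 0 66.0, Seismometer 1 83.8, Seismometer 2 143.2 → max 143.2 km
Site 4: residuals Seismometer 0 0.0, Seismometer 1 0.0, Seismometer 2 0.0 → max 0.0 km
Only Site 4 has all residuals ≈ 0.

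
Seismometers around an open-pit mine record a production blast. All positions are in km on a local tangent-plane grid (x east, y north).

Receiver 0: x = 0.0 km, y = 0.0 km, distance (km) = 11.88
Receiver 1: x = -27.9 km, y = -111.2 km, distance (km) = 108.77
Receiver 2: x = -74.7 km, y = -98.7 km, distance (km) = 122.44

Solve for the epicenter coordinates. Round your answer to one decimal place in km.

Circle about each station: x² + y² = 11.88²; (x + 27.9)² + (y + 111.2)² = 108.77²; (x + 74.7)² + (y + 98.7)² = 122.44².
Subtracting the Receiver 0 equation from the Receiver 1 and Receiver 2 equations removes the quadratic terms:
-55.8 x − 222.4 y = 1454.07
-149.4 x − 197.4 y = 471.36
Solving the 2×2 system: x ≈ 8.2, y ≈ -8.6 km.
Check against Receiver 0 (with the unrounded x, y): √(x²+y²) = 11.88 ≈ 11.88 km. ✓

(8.2, -8.6)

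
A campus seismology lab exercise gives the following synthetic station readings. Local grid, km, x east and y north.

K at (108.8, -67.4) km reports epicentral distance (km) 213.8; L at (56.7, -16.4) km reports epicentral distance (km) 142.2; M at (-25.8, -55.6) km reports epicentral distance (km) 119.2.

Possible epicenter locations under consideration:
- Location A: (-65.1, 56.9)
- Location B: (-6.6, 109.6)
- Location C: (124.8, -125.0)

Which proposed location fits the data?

For each candidate, compare |candidate − station| to the reported distance:
Location A: residuals K 0.0, L 0.0, M 0.0 → max 0.0 km
Location B: residuals K 2.5, L 1.2, M 47.1 → max 47.1 km
Location C: residuals K 154.0, L 14.0, M 46.6 → max 154.0 km
Only Location A has all residuals ≈ 0.

Location A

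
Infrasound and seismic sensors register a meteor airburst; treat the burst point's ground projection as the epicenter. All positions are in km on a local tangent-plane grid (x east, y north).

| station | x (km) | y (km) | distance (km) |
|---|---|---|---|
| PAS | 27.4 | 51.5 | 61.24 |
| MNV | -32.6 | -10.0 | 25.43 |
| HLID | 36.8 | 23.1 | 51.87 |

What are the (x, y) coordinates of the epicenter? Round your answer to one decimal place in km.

(-11.5, 4.2)

Circle about each station: (x − 27.4)² + (y − 51.5)² = 61.24²; (x + 32.6)² + (y + 10.0)² = 25.43²; (x − 36.8)² + (y − 23.1)² = 51.87².
Subtracting the PAS equation from the MNV and HLID equations removes the quadratic terms:
-120.0 x − 123.0 y = 863.40
18.8 x − 56.8 y = -455.32
Solving the 2×2 system: x ≈ -11.5, y ≈ 4.2 km.
Check against PAS (with the unrounded x, y): √((x − 27.4)²+(y − 51.5)²) = 61.24 ≈ 61.24 km. ✓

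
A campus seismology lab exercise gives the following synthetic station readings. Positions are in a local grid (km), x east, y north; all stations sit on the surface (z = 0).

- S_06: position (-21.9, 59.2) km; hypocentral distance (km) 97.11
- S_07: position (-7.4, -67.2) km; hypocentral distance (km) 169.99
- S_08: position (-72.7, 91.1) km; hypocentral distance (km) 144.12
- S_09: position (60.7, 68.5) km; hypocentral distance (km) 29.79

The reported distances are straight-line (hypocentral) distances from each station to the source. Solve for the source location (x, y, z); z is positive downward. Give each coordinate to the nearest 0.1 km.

(69.0, 82.6, 24.9)

Each station gives a sphere (x−x_i)² + (y−y_i)² + z² = d_i² (stations at z=0).
Subtracting the S_06 sphere from S_07 and S_08: z² cancels, leaving linear equations in x and y:
29.0 x − 252.8 y = -18879.90
-101.6 x + 63.8 y = -1739.97
Solving: x ≈ 68.993, y ≈ 82.598 km (keep extra digits for the depth step; rounded: 69.0, 82.6).
Then from the S_06 sphere: z² = 97.11² − (x + 21.9)² − (y − 59.2)² with x = 68.993, y = 82.598, so z ≈ 24.927 ≈ 24.9 km.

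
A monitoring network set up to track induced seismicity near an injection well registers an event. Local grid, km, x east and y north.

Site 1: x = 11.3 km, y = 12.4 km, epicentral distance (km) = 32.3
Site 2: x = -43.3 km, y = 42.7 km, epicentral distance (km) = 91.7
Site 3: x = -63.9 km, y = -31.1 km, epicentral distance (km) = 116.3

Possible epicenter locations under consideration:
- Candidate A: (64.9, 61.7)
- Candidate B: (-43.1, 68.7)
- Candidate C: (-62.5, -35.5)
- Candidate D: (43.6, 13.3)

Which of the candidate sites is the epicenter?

For each candidate, compare |candidate − station| to the reported distance:
Candidate A: residuals Site 1 40.5, Site 2 18.2, Site 3 42.4 → max 42.4 km
Candidate B: residuals Site 1 46.0, Site 2 65.7, Site 3 14.4 → max 65.7 km
Candidate C: residuals Site 1 55.7, Site 2 11.2, Site 3 111.7 → max 111.7 km
Candidate D: residuals Site 1 0.0, Site 2 0.0, Site 3 0.0 → max 0.0 km
Only Candidate D has all residuals ≈ 0.

Candidate D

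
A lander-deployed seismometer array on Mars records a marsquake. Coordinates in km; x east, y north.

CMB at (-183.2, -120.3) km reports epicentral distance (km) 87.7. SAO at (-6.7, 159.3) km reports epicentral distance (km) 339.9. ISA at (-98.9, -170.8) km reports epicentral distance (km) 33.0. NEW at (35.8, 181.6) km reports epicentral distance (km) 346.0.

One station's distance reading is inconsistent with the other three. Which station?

SAO

Solve using three stations at a time. Using CMB, ISA, NEW (subtract circle equations pairwise → linear system) gives (x, y) ≈ (-97.2, -137.8).
Distances from that point to each station vs reported:
  CMB: calculated 87.7 vs reported 87.7 → residual 0.0 km
  SAO: calculated 310.6 vs reported 339.9 → residual 29.3 km
  ISA: calculated 33.0 vs reported 33.0 → residual 0.0 km
  NEW: calculated 346.0 vs reported 346.0 → residual 0.0 km
CMB, ISA, NEW are mutually consistent (residuals ≈ 0); SAO is off by 29.3 km.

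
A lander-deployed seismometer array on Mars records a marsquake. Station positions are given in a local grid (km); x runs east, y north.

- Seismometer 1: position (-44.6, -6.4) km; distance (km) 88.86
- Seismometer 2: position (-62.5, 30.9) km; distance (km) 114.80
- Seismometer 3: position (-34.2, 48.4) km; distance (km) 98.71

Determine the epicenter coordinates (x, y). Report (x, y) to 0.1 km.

Circle about each station: (x + 44.6)² + (y + 6.4)² = 88.86²; (x + 62.5)² + (y − 30.9)² = 114.80²; (x + 34.2)² + (y − 48.4)² = 98.71².
Subtracting pairs of circle equations eliminates x²+y² and gives linear equations (the radical axes):
-35.8 x + 74.6 y = -2452.00
20.8 x + 109.6 y = -365.48
Solving the 2×2 system: x ≈ 44.1, y ≈ -11.7 km.
Check against Seismometer 1 (with the unrounded x, y): √((x + 44.6)²+(y + 6.4)²) = 88.86 ≈ 88.86 km. ✓

44.1 km east, -11.7 km north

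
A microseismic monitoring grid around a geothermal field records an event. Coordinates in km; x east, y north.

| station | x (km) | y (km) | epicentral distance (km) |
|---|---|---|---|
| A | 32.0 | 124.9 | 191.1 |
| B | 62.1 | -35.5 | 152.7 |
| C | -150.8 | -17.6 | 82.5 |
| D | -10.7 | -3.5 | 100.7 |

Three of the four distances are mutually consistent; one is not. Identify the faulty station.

A

Solve using three stations at a time. Using B, C, D (subtract circle equations pairwise → linear system) gives (x, y) ≈ (-86.7, -69.4).
Distances from that point to each station vs reported:
  A: calculated 227.7 vs reported 191.1 → residual 36.6 km
  B: calculated 152.6 vs reported 152.7 → residual 0.1 km
  C: calculated 82.4 vs reported 82.5 → residual 0.1 km
  D: calculated 100.6 vs reported 100.7 → residual 0.1 km
B, C, D are mutually consistent (residuals ≈ 0); A is off by 36.6 km.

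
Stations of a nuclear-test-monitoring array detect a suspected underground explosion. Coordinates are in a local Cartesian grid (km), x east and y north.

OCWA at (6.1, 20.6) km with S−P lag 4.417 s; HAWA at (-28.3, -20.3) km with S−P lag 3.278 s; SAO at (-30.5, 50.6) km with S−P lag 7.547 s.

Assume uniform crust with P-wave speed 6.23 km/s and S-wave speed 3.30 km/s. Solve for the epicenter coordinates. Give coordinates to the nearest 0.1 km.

Distance from S−P lag: d = Δt · v_P v_S / (v_P − v_S) = Δt · (6.23·3.30)/(6.23−3.30) ≈ 7.0167·Δt.
So d_OCWA = 30.99, d_HAWA = 23.00, d_SAO = 52.96 km.
Circle about each station: (x − 6.1)² + (y − 20.6)² = 30.99²; (x + 28.3)² + (y + 20.3)² = 23.00²; (x + 30.5)² + (y − 50.6)² = 52.96².
Subtracting the OCWA equation from the HAWA and SAO equations removes the quadratic terms:
-68.8 x − 81.8 y = 1182.79
-73.2 x + 60.0 y = 1184.66
Solving the 2×2 system: x ≈ -16.6, y ≈ -0.5 km.

x ≈ -16.6 km, y ≈ -0.5 km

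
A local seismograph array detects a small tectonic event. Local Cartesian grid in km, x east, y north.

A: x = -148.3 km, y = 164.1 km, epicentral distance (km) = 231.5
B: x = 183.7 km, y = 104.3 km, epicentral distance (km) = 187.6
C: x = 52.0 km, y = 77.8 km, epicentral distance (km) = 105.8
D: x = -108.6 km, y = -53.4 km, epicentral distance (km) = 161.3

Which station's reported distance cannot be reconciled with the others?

Solve using three stations at a time. Using B, C, D (subtract circle equations pairwise → linear system) gives (x, y) ≈ (50.7, -28.0).
Distances from that point to each station vs reported:
  A: calculated 276.6 vs reported 231.5 → residual 45.1 km
  B: calculated 187.6 vs reported 187.6 → residual 0.0 km
  C: calculated 105.8 vs reported 105.8 → residual 0.0 km
  D: calculated 161.3 vs reported 161.3 → residual 0.0 km
B, C, D are mutually consistent (residuals ≈ 0); A is off by 45.1 km.

A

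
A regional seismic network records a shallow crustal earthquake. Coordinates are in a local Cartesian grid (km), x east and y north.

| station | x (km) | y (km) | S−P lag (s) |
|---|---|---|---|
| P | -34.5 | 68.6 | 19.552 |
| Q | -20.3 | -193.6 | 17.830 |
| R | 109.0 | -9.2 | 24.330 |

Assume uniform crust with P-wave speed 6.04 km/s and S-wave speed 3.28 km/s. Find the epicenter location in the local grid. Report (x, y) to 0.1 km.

-54.6 km east, -70.3 km north

Distance from S−P lag: d = Δt · v_P v_S / (v_P − v_S) = Δt · (6.04·3.28)/(6.04−3.28) ≈ 7.1780·Δt.
So d_P = 140.34, d_Q = 127.98, d_R = 174.64 km.
Circle about each station: (x + 34.5)² + (y − 68.6)² = 140.34²; (x + 20.3)² + (y + 193.6)² = 127.98²; (x − 109.0)² + (y + 9.2)² = 174.64².
Subtracting the P equation from the Q and R equations removes the quadratic terms:
28.4 x − 524.4 y = 35313.28
287.0 x − 155.6 y = -4734.38
Solving the 2×2 system: x ≈ -54.6, y ≈ -70.3 km.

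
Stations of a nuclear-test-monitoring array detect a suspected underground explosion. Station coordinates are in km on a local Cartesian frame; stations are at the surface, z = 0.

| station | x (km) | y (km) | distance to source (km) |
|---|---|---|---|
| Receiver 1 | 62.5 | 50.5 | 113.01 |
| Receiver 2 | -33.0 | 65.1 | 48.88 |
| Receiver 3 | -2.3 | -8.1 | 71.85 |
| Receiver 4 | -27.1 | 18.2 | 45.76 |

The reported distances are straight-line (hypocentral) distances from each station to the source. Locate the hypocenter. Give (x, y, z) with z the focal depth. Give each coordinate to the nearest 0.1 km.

Each station gives a sphere (x−x_i)² + (y−y_i)² + z² = d_i² (stations at z=0).
Subtracting the Receiver 1 sphere from Receiver 2 and Receiver 3: z² cancels, leaving linear equations in x and y:
-191.0 x + 29.2 y = 9252.52
-129.6 x − 117.2 y = 1223.24
Solving: x ≈ -42.802, y ≈ 36.894 km (keep extra digits for the depth step; rounded: -42.8, 36.9).
Then from the Receiver 1 sphere: z² = 113.01² − (x − 62.5)² − (y − 50.5)² with x = -42.802, y = 36.894, so z ≈ 38.699 ≈ 38.7 km.
Check against Receiver 4 (with the unrounded solution): distance 45.76 ≈ 45.76 km. ✓

x ≈ -42.8 km, y ≈ 36.9 km, depth ≈ 38.7 km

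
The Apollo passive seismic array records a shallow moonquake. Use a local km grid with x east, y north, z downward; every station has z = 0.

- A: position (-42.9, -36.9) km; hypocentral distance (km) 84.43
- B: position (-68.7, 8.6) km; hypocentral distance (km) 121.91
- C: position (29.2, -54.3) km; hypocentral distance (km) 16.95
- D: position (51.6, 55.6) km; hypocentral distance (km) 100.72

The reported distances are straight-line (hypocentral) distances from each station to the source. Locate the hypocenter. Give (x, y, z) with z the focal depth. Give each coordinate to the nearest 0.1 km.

x ≈ 40.9 km, y ≈ -44.3 km, depth ≈ 7.1 km

Each station gives a sphere (x−x_i)² + (y−y_i)² + z² = d_i² (stations at z=0).
Subtracting the A sphere from B and C: z² cancels, leaving linear equations in x and y:
-51.6 x + 91.0 y = -6141.99
144.2 x − 34.8 y = 7440.23
Solving: x ≈ 40.906, y ≈ -44.300 km (keep extra digits for the depth step; rounded: 40.9, -44.3).
Then from the A sphere: z² = 84.43² − (x + 42.9)² − (y + 36.9)² with x = 40.906, y = -44.300, so z ≈ 7.087 ≈ 7.1 km.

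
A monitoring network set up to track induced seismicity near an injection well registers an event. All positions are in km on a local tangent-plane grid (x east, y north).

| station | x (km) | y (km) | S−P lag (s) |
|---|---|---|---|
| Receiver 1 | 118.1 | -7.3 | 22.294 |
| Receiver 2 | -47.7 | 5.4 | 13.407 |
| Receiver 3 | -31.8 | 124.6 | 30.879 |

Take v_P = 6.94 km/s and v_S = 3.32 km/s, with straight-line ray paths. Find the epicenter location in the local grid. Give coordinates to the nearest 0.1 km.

Distance from S−P lag: d = Δt · v_P v_S / (v_P − v_S) = Δt · (6.94·3.32)/(6.94−3.32) ≈ 6.3649·Δt.
So d_Receiver 1 = 141.90, d_Receiver 2 = 85.33, d_Receiver 3 = 196.54 km.
Circle about each station: (x − 118.1)² + (y + 7.3)² = 141.90²; (x + 47.7)² + (y − 5.4)² = 85.33²; (x + 31.8)² + (y − 124.6)² = 196.54².
Subtracting the Receiver 1 equation from the Receiver 2 and Receiver 3 equations removes the quadratic terms:
-331.6 x + 25.4 y = 1157.95
-299.8 x + 263.8 y = -15956.86
Solving the 2×2 system: x ≈ -8.9, y ≈ -70.6 km.

x ≈ -8.9 km, y ≈ -70.6 km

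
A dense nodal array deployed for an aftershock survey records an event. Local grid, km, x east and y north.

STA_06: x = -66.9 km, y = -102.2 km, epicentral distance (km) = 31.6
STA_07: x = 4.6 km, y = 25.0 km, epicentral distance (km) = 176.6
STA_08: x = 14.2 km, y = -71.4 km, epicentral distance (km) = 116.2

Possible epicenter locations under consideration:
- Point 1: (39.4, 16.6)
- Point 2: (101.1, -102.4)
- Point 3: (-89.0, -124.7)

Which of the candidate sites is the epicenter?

For each candidate, compare |candidate − station| to the reported distance:
Point 1: residuals STA_06 127.8, STA_07 140.8, STA_08 24.7 → max 140.8 km
Point 2: residuals STA_06 136.4, STA_07 16.8, STA_08 23.9 → max 136.4 km
Point 3: residuals STA_06 0.1, STA_07 0.0, STA_08 0.0 → max 0.1 km
Only Point 3 has all residuals ≈ 0.

Point 3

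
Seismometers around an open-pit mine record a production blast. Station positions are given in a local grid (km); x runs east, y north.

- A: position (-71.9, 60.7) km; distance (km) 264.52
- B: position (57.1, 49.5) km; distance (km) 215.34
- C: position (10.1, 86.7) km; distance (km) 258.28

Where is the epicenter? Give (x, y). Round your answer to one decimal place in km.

Circle about each station: (x + 71.9)² + (y − 60.7)² = 264.52²; (x − 57.1)² + (y − 49.5)² = 215.34²; (x − 10.1)² + (y − 86.7)² = 258.28².
Subtracting the A equation from the B and C equations removes the quadratic terms:
258.0 x − 22.4 y = 20456.07
164.0 x + 52.0 y = 2027.07
Solving the 2×2 system: x ≈ 64.9, y ≈ -165.7 km.
Check against A (with the unrounded x, y): √((x + 71.9)²+(y − 60.7)²) = 264.52 ≈ 264.52 km. ✓

x ≈ 64.9 km, y ≈ -165.7 km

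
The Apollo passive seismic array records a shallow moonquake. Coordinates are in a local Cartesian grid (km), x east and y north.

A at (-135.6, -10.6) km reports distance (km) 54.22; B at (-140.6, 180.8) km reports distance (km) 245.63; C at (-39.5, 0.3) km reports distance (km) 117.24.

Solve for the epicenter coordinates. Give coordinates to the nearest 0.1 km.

Circle about each station: (x + 135.6)² + (y + 10.6)² = 54.22²; (x + 140.6)² + (y − 180.8)² = 245.63²; (x + 39.5)² + (y − 0.3)² = 117.24².
Subtracting the A equation from the B and C equations removes the quadratic terms:
-10.0 x + 382.8 y = -23437.01
192.2 x + 21.8 y = -27744.79
Solving the 2×2 system: x ≈ -137.0, y ≈ -64.8 km.
Check against A (with the unrounded x, y): √((x + 135.6)²+(y + 10.6)²) = 54.22 ≈ 54.22 km. ✓

-137.0 km east, -64.8 km north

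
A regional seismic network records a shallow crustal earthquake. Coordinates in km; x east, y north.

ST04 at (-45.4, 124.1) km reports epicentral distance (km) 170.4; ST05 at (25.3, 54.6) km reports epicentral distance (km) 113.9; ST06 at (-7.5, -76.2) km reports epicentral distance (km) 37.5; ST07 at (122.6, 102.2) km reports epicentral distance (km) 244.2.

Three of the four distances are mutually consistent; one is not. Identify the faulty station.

ST07

Solve using three stations at a time. Using ST04, ST05, ST06 (subtract circle equations pairwise → linear system) gives (x, y) ≈ (-29.0, -45.5).
Distances from that point to each station vs reported:
  ST04: calculated 170.4 vs reported 170.4 → residual 0.0 km
  ST05: calculated 113.9 vs reported 113.9 → residual 0.0 km
  ST06: calculated 37.5 vs reported 37.5 → residual 0.0 km
  ST07: calculated 211.7 vs reported 244.2 → residual 32.5 km
ST04, ST05, ST06 are mutually consistent (residuals ≈ 0); ST07 is off by 32.5 km.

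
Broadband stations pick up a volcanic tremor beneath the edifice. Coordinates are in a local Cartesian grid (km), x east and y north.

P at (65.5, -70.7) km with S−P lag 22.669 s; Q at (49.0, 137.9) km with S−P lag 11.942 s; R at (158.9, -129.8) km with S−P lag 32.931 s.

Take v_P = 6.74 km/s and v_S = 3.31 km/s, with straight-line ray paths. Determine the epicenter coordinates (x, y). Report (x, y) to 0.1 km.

Distance from S−P lag: d = Δt · v_P v_S / (v_P − v_S) = Δt · (6.74·3.31)/(6.74−3.31) ≈ 6.5042·Δt.
So d_P = 147.44, d_Q = 77.67, d_R = 214.19 km.
Circle about each station: (x − 65.5)² + (y + 70.7)² = 147.44²; (x − 49.0)² + (y − 137.9)² = 77.67²; (x − 158.9)² + (y + 129.8)² = 214.19².
Subtracting pairs of circle equations eliminates x²+y² and gives linear equations (the radical axes):
-33.0 x + 417.2 y = 27834.59
186.8 x − 118.2 y = 8669.71
Solving the 2×2 system: x ≈ 93.3, y ≈ 74.1 km.

(93.3, 74.1)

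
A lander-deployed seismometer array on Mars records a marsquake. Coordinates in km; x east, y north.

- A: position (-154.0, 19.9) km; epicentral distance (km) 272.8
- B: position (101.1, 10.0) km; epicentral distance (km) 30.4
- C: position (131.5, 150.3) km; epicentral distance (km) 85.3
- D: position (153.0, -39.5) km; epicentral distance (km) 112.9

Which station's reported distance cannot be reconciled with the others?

Solve using three stations at a time. Using A, C, D (subtract circle equations pairwise → linear system) gives (x, y) ≈ (114.7, 66.7).
Distances from that point to each station vs reported:
  A: calculated 272.8 vs reported 272.8 → residual 0.0 km
  B: calculated 58.3 vs reported 30.4 → residual 27.9 km
  C: calculated 85.3 vs reported 85.3 → residual 0.0 km
  D: calculated 112.9 vs reported 112.9 → residual 0.0 km
A, C, D are mutually consistent (residuals ≈ 0); B is off by 27.9 km.

B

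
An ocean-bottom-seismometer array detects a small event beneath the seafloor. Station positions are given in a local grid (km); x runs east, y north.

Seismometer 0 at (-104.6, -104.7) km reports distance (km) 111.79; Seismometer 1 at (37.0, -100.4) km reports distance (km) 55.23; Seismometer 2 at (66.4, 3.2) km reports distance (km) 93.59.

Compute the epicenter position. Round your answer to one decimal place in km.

(-1.7, -61.0)

Circle about each station: (x + 104.6)² + (y + 104.7)² = 111.79²; (x − 37.0)² + (y + 100.4)² = 55.23²; (x − 66.4)² + (y − 3.2)² = 93.59².
Subtracting the Seismometer 0 equation from the Seismometer 1 and Seismometer 2 equations removes the quadratic terms:
283.2 x + 8.6 y = -1007.44
342.0 x + 215.8 y = -13746.13
Solving the 2×2 system: x ≈ -1.7, y ≈ -61.0 km.
Check against Seismometer 0 (with the unrounded x, y): √((x + 104.6)²+(y + 104.7)²) = 111.79 ≈ 111.79 km. ✓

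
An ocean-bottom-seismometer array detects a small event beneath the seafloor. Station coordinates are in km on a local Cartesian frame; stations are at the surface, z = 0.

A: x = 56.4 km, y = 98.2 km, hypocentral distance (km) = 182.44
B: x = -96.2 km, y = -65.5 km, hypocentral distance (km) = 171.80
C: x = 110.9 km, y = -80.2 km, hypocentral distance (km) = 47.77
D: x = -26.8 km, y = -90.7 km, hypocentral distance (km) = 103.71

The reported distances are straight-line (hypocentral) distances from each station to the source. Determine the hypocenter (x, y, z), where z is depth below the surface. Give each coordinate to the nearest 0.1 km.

x ≈ 72.5 km, y ≈ -81.3 km, depth ≈ 28.4 km

Each station gives a sphere (x−x_i)² + (y−y_i)² + z² = d_i² (stations at z=0).
Subtracting the A sphere from B and C: z² cancels, leaving linear equations in x and y:
-305.2 x − 327.4 y = 4489.60
109.0 x − 356.8 y = 36909.03
Solving: x ≈ 72.500, y ≈ -81.296 km (keep extra digits for the depth step; rounded: 72.5, -81.3).
Then from the A sphere: z² = 182.44² − (x − 56.4)² − (y − 98.2)² with x = 72.500, y = -81.296, so z ≈ 28.396 ≈ 28.4 km.
Check against D (with the unrounded solution): distance 103.71 ≈ 103.71 km. ✓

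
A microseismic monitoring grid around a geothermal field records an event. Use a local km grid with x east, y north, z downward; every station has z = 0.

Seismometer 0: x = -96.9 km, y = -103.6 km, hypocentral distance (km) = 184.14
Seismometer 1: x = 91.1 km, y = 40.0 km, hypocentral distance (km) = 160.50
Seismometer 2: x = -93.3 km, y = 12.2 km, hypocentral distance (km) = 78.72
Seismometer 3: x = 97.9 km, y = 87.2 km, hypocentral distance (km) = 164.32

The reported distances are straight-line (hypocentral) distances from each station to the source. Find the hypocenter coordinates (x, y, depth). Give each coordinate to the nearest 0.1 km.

(-61.2, 72.9, 38.5)

Each station gives a sphere (x−x_i)² + (y−y_i)² + z² = d_i² (stations at z=0).
Subtracting the Seismometer 0 sphere from Seismometer 1 and Seismometer 2: z² cancels, leaving linear equations in x and y:
376.0 x + 287.2 y = -2076.07
7.2 x + 231.6 y = 16441.86
Solving: x ≈ -61.201, y ≈ 72.895 km (keep extra digits for the depth step; rounded: -61.2, 72.9).
Then from the Seismometer 0 sphere: z² = 184.14² − (x + 96.9)² − (y + 103.6)² with x = -61.201, y = 72.895, so z ≈ 38.505 ≈ 38.5 km.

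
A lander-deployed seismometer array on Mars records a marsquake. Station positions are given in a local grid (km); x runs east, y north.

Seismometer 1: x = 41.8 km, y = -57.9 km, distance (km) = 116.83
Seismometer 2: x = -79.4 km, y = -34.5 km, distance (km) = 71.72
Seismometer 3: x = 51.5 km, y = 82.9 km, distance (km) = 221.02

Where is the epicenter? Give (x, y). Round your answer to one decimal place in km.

Circle about each station: (x − 41.8)² + (y + 57.9)² = 116.83²; (x + 79.4)² + (y + 34.5)² = 71.72²; (x − 51.5)² + (y − 82.9)² = 221.02².
Subtracting pairs of circle equations eliminates x²+y² and gives linear equations (the radical axes):
-242.4 x + 46.8 y = 10900.45
19.4 x + 281.6 y = -30775.58
Solving the 2×2 system: x ≈ -65.2, y ≈ -104.8 km.

-65.2 km east, -104.8 km north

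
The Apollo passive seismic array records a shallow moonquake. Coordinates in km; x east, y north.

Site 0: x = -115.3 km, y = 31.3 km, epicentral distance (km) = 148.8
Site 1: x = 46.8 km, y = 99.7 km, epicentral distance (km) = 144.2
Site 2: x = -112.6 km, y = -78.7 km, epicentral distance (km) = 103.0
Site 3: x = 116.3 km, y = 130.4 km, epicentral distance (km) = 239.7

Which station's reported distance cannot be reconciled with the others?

Solve using three stations at a time. Using Site 0, Site 2, Site 3 (subtract circle equations pairwise → linear system) gives (x, y) ≈ (-9.7, -73.6).
Distances from that point to each station vs reported:
  Site 0: calculated 148.8 vs reported 148.8 → residual 0.0 km
  Site 1: calculated 182.2 vs reported 144.2 → residual 38.0 km
  Site 2: calculated 103.1 vs reported 103.0 → residual 0.1 km
  Site 3: calculated 239.7 vs reported 239.7 → residual 0.0 km
Site 0, Site 2, Site 3 are mutually consistent (residuals ≈ 0); Site 1 is off by 38.0 km.

Site 1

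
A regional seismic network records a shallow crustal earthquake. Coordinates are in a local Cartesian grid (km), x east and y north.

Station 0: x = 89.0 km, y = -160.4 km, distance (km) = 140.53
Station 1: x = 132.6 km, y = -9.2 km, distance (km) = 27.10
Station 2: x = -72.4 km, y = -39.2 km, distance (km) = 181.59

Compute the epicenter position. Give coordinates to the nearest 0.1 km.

x ≈ 108.3 km, y ≈ -21.2 km

Circle about each station: (x − 89.0)² + (y + 160.4)² = 140.53²; (x − 132.6)² + (y + 9.2)² = 27.10²; (x + 72.4)² + (y + 39.2)² = 181.59².
Subtracting the Station 0 equation from the Station 1 and Station 2 equations removes the quadratic terms:
87.2 x + 302.4 y = 3032.51
-322.8 x + 242.4 y = -40097.01
Solving the 2×2 system: x ≈ 108.3, y ≈ -21.2 km.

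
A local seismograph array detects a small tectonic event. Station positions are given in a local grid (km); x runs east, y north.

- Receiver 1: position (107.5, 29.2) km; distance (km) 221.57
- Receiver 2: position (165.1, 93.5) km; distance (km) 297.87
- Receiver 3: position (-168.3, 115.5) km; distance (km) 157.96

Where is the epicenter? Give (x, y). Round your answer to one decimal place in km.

(-106.1, -29.7)

Circle about each station: (x − 107.5)² + (y − 29.2)² = 221.57²; (x − 165.1)² + (y − 93.5)² = 297.87²; (x + 168.3)² + (y − 115.5)² = 157.96².
Subtracting the Receiver 1 equation from the Receiver 2 and Receiver 3 equations removes the quadratic terms:
115.2 x + 128.6 y = -16041.90
-551.6 x + 172.6 y = 53398.15
Solving the 2×2 system: x ≈ -106.1, y ≈ -29.7 km.
Check against Receiver 1 (with the unrounded x, y): √((x − 107.5)²+(y − 29.2)²) = 221.57 ≈ 221.57 km. ✓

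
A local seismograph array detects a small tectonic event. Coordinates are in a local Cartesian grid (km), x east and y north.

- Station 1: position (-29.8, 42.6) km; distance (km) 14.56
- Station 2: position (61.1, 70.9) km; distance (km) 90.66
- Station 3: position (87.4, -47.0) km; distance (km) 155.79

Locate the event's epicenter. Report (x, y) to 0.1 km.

Circle about each station: (x + 29.8)² + (y − 42.6)² = 14.56²; (x − 61.1)² + (y − 70.9)² = 90.66²; (x − 87.4)² + (y + 47.0)² = 155.79².
Subtracting the Station 1 equation from the Station 2 and Station 3 equations removes the quadratic terms:
181.8 x + 56.6 y = -1950.02
234.4 x − 179.2 y = -16913.57
Solving the 2×2 system: x ≈ -28.5, y ≈ 57.1 km.

x ≈ -28.5 km, y ≈ 57.1 km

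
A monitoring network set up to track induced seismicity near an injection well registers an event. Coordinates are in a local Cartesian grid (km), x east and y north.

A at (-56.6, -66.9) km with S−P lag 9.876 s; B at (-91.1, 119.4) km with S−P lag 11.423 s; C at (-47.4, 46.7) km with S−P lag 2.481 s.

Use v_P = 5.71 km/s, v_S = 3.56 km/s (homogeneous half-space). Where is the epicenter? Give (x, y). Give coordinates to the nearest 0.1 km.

-39.0 km east, 24.8 km north

Distance from S−P lag: d = Δt · v_P v_S / (v_P − v_S) = Δt · (5.71·3.56)/(5.71−3.56) ≈ 9.4547·Δt.
So d_A = 93.37, d_B = 108.00, d_C = 23.46 km.
Circle about each station: (x + 56.6)² + (y + 66.9)² = 93.37²; (x + 91.1)² + (y − 119.4)² = 108.00²; (x + 47.4)² + (y − 46.7)² = 23.46².
Subtracting the A equation from the B and C equations removes the quadratic terms:
-69.0 x + 372.6 y = 11930.36
18.4 x + 227.2 y = 4916.07
Solving the 2×2 system: x ≈ -39.0, y ≈ 24.8 km.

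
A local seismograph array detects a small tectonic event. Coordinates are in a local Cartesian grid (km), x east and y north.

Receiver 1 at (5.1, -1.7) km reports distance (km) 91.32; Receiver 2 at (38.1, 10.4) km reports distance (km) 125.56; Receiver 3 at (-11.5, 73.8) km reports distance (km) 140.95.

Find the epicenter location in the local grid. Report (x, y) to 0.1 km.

x ≈ -69.2 km, y ≈ -54.8 km

Circle about each station: (x − 5.1)² + (y + 1.7)² = 91.32²; (x − 38.1)² + (y − 10.4)² = 125.56²; (x + 11.5)² + (y − 73.8)² = 140.95².
Subtracting the Receiver 1 equation from the Receiver 2 and Receiver 3 equations removes the quadratic terms:
66.0 x + 24.2 y = -5895.10
-33.2 x + 151.0 y = -5977.77
Solving the 2×2 system: x ≈ -69.2, y ≈ -54.8 km.
Check against Receiver 1 (with the unrounded x, y): √((x − 5.1)²+(y + 1.7)²) = 91.35 ≈ 91.32 km. ✓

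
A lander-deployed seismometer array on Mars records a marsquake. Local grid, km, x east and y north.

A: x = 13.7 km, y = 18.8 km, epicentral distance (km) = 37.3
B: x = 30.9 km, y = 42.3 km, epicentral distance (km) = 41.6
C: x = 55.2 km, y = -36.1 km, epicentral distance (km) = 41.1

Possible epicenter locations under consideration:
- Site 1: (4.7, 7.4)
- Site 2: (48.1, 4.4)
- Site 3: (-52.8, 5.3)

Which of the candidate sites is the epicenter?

Site 2

For each candidate, compare |candidate − station| to the reported distance:
Site 1: residuals A 22.8, B 2.0, C 25.6 → max 25.6 km
Site 2: residuals A 0.0, B 0.0, C 0.0 → max 0.0 km
Site 3: residuals A 30.6, B 49.9, C 74.6 → max 74.6 km
Only Site 2 has all residuals ≈ 0.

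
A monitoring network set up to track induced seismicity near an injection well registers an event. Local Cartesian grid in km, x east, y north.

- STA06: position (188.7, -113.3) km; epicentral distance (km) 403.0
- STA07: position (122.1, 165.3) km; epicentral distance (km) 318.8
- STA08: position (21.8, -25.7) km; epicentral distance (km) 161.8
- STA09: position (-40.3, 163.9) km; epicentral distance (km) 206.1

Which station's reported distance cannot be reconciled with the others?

STA06

Solve using three stations at a time. Using STA07, STA08, STA09 (subtract circle equations pairwise → linear system) gives (x, y) ≈ (-139.7, -16.6).
Distances from that point to each station vs reported:
  STA06: calculated 342.3 vs reported 403.0 → residual 60.7 km
  STA07: calculated 318.8 vs reported 318.8 → residual 0.0 km
  STA08: calculated 161.7 vs reported 161.8 → residual 0.1 km
  STA09: calculated 206.0 vs reported 206.1 → residual 0.1 km
STA07, STA08, STA09 are mutually consistent (residuals ≈ 0); STA06 is off by 60.7 km.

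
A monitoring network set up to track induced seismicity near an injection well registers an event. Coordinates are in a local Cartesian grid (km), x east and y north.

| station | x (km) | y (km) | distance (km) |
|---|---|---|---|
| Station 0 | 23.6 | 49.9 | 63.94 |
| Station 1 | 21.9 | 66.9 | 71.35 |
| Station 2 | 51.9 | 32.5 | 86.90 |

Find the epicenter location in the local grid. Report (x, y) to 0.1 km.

Circle about each station: (x − 23.6)² + (y − 49.9)² = 63.94²; (x − 21.9)² + (y − 66.9)² = 71.35²; (x − 51.9)² + (y − 32.5)² = 86.90².
Subtracting the Station 0 equation from the Station 1 and Station 2 equations removes the quadratic terms:
-3.4 x + 34.0 y = 905.75
56.6 x − 34.8 y = -2760.40
Solving the 2×2 system: x ≈ -34.5, y ≈ 23.2 km.

x ≈ -34.5 km, y ≈ 23.2 km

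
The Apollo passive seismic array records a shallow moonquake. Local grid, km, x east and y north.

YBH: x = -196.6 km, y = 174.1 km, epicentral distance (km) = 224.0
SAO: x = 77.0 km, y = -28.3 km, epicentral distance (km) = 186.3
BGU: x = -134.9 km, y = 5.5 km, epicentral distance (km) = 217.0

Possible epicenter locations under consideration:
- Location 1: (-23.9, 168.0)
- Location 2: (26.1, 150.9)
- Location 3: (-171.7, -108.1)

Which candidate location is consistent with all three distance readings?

Location 2

For each candidate, compare |candidate − station| to the reported distance:
Location 1: residuals YBH 51.2, SAO 34.4, BGU 20.2 → max 51.2 km
Location 2: residuals YBH 0.1, SAO 0.0, BGU 0.1 → max 0.1 km
Location 3: residuals YBH 59.3, SAO 74.9, BGU 97.6 → max 97.6 km
Only Location 2 has all residuals ≈ 0.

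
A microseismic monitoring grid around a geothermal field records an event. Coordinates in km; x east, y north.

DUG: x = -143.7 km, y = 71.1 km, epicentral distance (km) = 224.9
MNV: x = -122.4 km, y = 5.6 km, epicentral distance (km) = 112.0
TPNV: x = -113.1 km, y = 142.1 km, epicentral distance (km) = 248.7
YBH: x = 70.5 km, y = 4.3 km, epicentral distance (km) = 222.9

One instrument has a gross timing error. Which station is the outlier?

DUG

Solve using three stations at a time. Using MNV, TPNV, YBH (subtract circle equations pairwise → linear system) gives (x, y) ≈ (-123.0, -106.4).
Distances from that point to each station vs reported:
  DUG: calculated 178.7 vs reported 224.9 → residual 46.2 km
  MNV: calculated 112.0 vs reported 112.0 → residual 0.0 km
  TPNV: calculated 248.7 vs reported 248.7 → residual 0.0 km
  YBH: calculated 222.9 vs reported 222.9 → residual 0.0 km
MNV, TPNV, YBH are mutually consistent (residuals ≈ 0); DUG is off by 46.2 km.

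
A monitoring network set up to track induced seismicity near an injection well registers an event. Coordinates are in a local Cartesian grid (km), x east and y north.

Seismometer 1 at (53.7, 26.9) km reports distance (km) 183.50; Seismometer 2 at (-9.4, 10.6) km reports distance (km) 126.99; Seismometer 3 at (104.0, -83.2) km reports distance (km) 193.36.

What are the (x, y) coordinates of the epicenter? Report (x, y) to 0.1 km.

Circle about each station: (x − 53.7)² + (y − 26.9)² = 183.50²; (x + 9.4)² + (y − 10.6)² = 126.99²; (x − 104.0)² + (y + 83.2)² = 193.36².
Subtracting the Seismometer 1 equation from the Seismometer 2 and Seismometer 3 equations removes the quadratic terms:
-126.2 x − 32.6 y = 14139.21
100.6 x − 220.2 y = 10415.10
Solving the 2×2 system: x ≈ -89.3, y ≈ -88.1 km.
Check against Seismometer 1 (with the unrounded x, y): √((x − 53.7)²+(y − 26.9)²) = 183.48 ≈ 183.50 km. ✓

x ≈ -89.3 km, y ≈ -88.1 km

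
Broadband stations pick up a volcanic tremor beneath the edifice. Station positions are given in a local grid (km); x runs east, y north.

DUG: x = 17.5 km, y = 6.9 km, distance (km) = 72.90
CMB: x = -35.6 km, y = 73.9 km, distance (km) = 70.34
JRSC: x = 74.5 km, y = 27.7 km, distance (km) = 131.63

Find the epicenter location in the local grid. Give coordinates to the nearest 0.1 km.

-55.4 km east, 6.4 km north

Circle about each station: (x − 17.5)² + (y − 6.9)² = 72.90²; (x + 35.6)² + (y − 73.9)² = 70.34²; (x − 74.5)² + (y − 27.7)² = 131.63².
Subtracting the DUG equation from the CMB and JRSC equations removes the quadratic terms:
-106.2 x + 134.0 y = 6741.40
114.0 x + 41.6 y = -6048.37
Solving the 2×2 system: x ≈ -55.4, y ≈ 6.4 km.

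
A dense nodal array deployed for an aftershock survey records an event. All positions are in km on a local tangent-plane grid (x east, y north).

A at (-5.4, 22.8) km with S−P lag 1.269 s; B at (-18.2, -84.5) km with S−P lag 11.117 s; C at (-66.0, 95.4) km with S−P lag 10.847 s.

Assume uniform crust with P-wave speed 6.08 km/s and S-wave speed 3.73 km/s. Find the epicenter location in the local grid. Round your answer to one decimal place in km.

x ≈ 6.5 km, y ≈ 19.9 km

Distance from S−P lag: d = Δt · v_P v_S / (v_P − v_S) = Δt · (6.08·3.73)/(6.08−3.73) ≈ 9.6504·Δt.
So d_A = 12.25, d_B = 107.28, d_C = 104.68 km.
Circle about each station: (x + 5.4)² + (y − 22.8)² = 12.25²; (x + 18.2)² + (y + 84.5)² = 107.28²; (x + 66.0)² + (y − 95.4)² = 104.68².
Subtracting the A equation from the B and C equations removes the quadratic terms:
-25.6 x − 214.6 y = -4436.45
-121.2 x + 145.2 y = 2100.32
Solving the 2×2 system: x ≈ 6.5, y ≈ 19.9 km.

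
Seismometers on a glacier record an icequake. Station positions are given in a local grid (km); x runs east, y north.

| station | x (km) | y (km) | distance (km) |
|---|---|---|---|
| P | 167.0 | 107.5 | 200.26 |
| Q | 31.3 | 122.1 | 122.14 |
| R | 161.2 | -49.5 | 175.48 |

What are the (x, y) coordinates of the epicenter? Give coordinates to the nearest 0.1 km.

Circle about each station: (x − 167.0)² + (y − 107.5)² = 200.26²; (x − 31.3)² + (y − 122.1)² = 122.14²; (x − 161.2)² + (y + 49.5)² = 175.48².
Subtracting the P equation from the Q and R equations removes the quadratic terms:
-271.4 x + 29.2 y = 1628.74
-11.6 x − 314.0 y = -1698.72
Solving the 2×2 system: x ≈ -5.4, y ≈ 5.6 km.
Check against P (with the unrounded x, y): √((x − 167.0)²+(y − 107.5)²) = 200.26 ≈ 200.26 km. ✓

x ≈ -5.4 km, y ≈ 5.6 km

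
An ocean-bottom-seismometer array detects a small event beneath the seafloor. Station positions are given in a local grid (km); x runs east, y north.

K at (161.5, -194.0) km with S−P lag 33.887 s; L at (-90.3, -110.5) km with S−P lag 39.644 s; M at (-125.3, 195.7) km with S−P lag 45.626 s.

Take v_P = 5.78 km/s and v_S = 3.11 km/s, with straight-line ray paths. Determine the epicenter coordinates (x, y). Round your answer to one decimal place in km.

135.0 km east, 32.6 km north

Distance from S−P lag: d = Δt · v_P v_S / (v_P − v_S) = Δt · (5.78·3.11)/(5.78−3.11) ≈ 6.7325·Δt.
So d_K = 228.14, d_L = 266.90, d_M = 307.18 km.
Circle about each station: (x − 161.5)² + (y + 194.0)² = 228.14²; (x + 90.3)² + (y + 110.5)² = 266.90²; (x + 125.3)² + (y − 195.7)² = 307.18².
Subtracting the K equation from the L and M equations removes the quadratic terms:
-503.6 x + 167.0 y = -62541.66
-573.6 x + 779.4 y = -52031.36
Solving the 2×2 system: x ≈ 135.0, y ≈ 32.6 km.
Check against K (with the unrounded x, y): √((x − 161.5)²+(y + 194.0)²) = 228.14 ≈ 228.14 km. ✓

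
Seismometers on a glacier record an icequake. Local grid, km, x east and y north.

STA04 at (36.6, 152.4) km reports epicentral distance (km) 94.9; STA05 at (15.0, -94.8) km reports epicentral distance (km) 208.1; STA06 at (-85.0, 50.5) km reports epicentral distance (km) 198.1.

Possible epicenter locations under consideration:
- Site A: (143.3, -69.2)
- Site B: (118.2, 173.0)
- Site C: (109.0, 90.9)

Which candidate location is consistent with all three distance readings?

For each candidate, compare |candidate − station| to the reported distance:
Site A: residuals STA04 151.1, STA05 77.3, STA06 59.7 → max 151.1 km
Site B: residuals STA04 10.7, STA05 78.9, STA06 39.2 → max 78.9 km
Site C: residuals STA04 0.1, STA05 0.0, STA06 0.1 → max 0.1 km
Only Site C has all residuals ≈ 0.

Site C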